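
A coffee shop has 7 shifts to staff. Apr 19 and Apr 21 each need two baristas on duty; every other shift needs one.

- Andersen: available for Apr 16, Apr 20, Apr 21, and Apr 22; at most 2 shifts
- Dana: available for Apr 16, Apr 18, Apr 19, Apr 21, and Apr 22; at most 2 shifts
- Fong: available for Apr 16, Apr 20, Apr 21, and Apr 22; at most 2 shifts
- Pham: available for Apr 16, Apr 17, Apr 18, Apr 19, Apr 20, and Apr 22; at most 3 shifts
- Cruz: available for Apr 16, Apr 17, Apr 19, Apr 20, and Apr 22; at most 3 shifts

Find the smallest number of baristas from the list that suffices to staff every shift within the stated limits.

4

9 slots to fill and no one can take more than 3, so at least ⌈9/3⌉ = 3 baristas are needed.
Any 3 baristas together have capacity at most 3+3+2 = 8 < 9 slots, so 3 can never suffice.
Andersen, Dana, Fong, and Pham alone can cover everything: Apr 16→Fong, Apr 17→Pham, Apr 18→Dana, Apr 19→Dana+Pham, Apr 20→Andersen, Apr 21→Andersen+Fong, Apr 22→Pham.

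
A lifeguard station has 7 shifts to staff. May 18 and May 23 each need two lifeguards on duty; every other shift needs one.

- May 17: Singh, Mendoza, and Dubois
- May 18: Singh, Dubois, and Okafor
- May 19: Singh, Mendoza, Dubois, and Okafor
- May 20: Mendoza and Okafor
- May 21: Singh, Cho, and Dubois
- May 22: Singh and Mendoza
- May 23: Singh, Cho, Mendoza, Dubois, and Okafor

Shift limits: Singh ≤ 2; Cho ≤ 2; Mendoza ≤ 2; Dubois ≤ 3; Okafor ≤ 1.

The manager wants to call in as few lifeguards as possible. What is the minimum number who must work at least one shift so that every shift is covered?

4

9 slots to fill and no one can take more than 3, so at least ⌈9/3⌉ = 3 lifeguards are needed.
Any 3 lifeguards together have capacity at most 3+2+2 = 7 < 9 slots, so 3 can never suffice.
Singh, Cho, Mendoza, and Dubois alone can cover everything: May 17→Mendoza, May 18→Singh+Dubois, May 19→Dubois, May 20→Mendoza, May 21→Cho, May 22→Singh, May 23→Cho+Dubois.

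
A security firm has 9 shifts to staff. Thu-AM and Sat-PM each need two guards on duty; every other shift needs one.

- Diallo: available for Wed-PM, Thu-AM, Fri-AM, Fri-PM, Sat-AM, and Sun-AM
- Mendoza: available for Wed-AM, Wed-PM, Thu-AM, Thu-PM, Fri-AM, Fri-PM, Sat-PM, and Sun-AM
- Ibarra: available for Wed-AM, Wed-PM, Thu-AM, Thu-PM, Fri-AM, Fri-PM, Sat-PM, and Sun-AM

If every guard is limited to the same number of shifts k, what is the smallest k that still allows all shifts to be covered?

With 3 guards and 11 worker-slots to fill, someone must work at least ⌈11/3⌉ = 4 shifts, so k ≥ 4.
k = 4 works: Wed-AM→Mendoza, Wed-PM→Diallo, Thu-AM→Diallo+Mendoza, Thu-PM→Mendoza, Fri-AM→Diallo, Fri-PM→Ibarra, Sat-AM→Diallo, Sat-PM→Mendoza+Ibarra, Sun-AM→Ibarra.
Loads: Diallo 4, Mendoza 4, Ibarra 3 — all ≤ 4.

4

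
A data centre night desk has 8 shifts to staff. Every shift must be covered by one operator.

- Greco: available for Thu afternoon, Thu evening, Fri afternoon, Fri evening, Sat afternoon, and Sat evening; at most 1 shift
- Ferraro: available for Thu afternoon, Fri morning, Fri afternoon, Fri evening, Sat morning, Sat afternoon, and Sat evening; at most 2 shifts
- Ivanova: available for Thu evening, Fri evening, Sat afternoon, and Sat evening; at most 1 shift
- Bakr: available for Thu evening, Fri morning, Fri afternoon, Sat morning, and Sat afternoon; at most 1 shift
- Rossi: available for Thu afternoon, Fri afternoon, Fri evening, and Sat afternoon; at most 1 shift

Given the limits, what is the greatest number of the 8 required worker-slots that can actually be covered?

Total capacity across all operators is 1+2+1+1+1 = 6, and 8 slots are needed, so at most 6 can be filled.
An assignment achieving 6: Thu afternoon→Greco, Thu evening→Ivanova, Fri morning→Ferraro, Fri afternoon→Bakr, Fri evening→Rossi, Sat morning→Ferraro.
Loads: Greco 1/1, Ferraro 2/2, Ivanova 1/1, Bakr 1/1, Rossi 1/1.

6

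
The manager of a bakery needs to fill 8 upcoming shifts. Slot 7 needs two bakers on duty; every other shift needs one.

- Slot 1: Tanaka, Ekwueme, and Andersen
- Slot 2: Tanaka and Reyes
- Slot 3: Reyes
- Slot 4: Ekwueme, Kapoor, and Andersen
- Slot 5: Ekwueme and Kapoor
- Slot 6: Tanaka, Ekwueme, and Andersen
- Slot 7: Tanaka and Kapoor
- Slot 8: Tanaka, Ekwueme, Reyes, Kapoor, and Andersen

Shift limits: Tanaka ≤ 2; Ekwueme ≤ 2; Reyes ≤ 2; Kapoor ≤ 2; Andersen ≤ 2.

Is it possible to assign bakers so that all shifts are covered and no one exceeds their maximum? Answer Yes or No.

Slot 3 can only be covered by Reyes, so that assignment is forced.
Slot 7 can only be covered by Tanaka and Kapoor, so that assignment is forced.
One valid schedule: Slot 1→Ekwueme, Slot 2→Tanaka, Slot 3→Reyes, Slot 4→Kapoor, Slot 5→Ekwueme, Slot 6→Andersen, Slot 7→Tanaka+Kapoor, Slot 8→Reyes.
Loads: Tanaka 2/2, Ekwueme 2/2, Reyes 2/2, Kapoor 2/2, Andersen 1/2 — all within limits.

Yes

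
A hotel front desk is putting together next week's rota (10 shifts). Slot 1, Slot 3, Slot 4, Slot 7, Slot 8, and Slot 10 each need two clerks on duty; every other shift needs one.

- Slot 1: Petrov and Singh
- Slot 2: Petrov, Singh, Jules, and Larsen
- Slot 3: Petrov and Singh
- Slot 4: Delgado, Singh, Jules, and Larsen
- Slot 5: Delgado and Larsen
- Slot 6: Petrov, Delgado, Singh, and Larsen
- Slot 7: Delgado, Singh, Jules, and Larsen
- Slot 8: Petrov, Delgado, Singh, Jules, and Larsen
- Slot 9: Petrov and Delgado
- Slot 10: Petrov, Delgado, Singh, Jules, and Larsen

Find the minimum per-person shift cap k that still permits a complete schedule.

With 5 clerks and 16 worker-slots to fill, someone must work at least ⌈16/5⌉ = 4 shifts, so k ≥ 4.
k = 4 works: Slot 1→Petrov+Singh, Slot 2→Petrov, Slot 3→Petrov+Singh, Slot 4→Delgado+Singh, Slot 5→Delgado, Slot 6→Delgado, Slot 7→Delgado+Singh, Slot 8→Jules+Larsen, Slot 9→Petrov, Slot 10→Jules+Larsen.
Loads: Petrov 4, Delgado 4, Singh 4, Jules 2, Larsen 2 — all ≤ 4.

4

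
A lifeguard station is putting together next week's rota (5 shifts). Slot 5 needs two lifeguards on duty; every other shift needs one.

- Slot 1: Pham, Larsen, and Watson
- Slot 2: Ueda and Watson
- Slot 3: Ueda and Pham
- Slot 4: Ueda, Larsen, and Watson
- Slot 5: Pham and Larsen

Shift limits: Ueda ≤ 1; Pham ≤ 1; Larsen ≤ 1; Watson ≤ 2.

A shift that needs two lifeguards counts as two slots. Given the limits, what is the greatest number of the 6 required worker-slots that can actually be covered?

Total capacity across all lifeguards is 1+1+1+2 = 5, and 6 slots are needed, so at most 5 can be filled.
An assignment achieving 5: Slot 1→Watson, Slot 2→Ueda, Slot 3→Pham, Slot 4→Watson, Slot 5→Larsen.
Loads: Ueda 1/1, Pham 1/1, Larsen 1/1, Watson 2/2.

5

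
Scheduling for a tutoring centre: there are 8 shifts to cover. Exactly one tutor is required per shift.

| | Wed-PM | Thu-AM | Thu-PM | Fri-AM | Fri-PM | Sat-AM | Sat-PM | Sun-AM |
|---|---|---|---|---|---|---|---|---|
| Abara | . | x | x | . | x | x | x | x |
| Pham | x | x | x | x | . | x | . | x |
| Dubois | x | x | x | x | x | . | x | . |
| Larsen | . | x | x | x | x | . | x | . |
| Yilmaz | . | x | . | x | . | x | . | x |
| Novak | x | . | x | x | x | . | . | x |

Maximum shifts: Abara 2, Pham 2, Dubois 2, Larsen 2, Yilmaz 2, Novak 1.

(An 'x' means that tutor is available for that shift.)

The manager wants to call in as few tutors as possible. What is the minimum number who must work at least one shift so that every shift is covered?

8 slots to fill and no one can take more than 2, so at least ⌈8/2⌉ = 4 tutors are needed.
Abara, Pham, Dubois, and Larsen alone can cover everything: Wed-PM→Pham, Thu-AM→Larsen, Thu-PM→Larsen, Fri-AM→Pham, Fri-PM→Dubois, Sat-AM→Abara, Sat-PM→Dubois, Sun-AM→Abara.

4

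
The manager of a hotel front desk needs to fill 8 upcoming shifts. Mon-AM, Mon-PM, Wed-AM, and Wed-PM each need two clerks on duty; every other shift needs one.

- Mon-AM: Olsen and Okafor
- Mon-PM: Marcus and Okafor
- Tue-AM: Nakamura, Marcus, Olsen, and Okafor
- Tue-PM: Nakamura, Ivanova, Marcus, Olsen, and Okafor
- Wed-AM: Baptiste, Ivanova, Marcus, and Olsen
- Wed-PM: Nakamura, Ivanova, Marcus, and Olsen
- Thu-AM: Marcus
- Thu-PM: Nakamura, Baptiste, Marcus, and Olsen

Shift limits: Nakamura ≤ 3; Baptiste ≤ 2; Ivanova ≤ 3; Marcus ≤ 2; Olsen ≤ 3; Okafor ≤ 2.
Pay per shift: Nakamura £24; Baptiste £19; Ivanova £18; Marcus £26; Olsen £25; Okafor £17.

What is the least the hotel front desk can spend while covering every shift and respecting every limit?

Mon-AM can only be covered by Olsen and Okafor, so that assignment is forced.
Mon-PM can only be covered by Marcus and Okafor, so that assignment is forced.
Thu-AM can only be covered by Marcus, so that assignment is forced.
Picking the cheapest available clerk for each shift independently would cost £243, but that ignores the shift limits.
An optimal schedule: Mon-AM→Okafor+Olsen, Mon-PM→Okafor+Marcus, Tue-AM→Nakamura, Tue-PM→Ivanova, Wed-AM→Ivanova+Baptiste, Wed-PM→Ivanova+Nakamura, Thu-AM→Marcus, Thu-PM→Baptiste.
Total: 17 + 25 + 17 + 26 + 24 + 18 + 18 + 19 + 18 + 24 + 26 + 19 = £251.

£251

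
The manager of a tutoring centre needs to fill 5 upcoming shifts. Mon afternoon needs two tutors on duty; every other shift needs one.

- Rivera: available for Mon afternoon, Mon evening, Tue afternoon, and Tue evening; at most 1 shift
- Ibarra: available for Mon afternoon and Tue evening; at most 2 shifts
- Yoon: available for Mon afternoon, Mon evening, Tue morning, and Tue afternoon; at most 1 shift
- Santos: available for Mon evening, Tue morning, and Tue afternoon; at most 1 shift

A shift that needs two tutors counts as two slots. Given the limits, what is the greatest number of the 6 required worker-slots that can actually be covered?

5

Total capacity across all tutors is 1+2+1+1 = 5, and 6 slots are needed, so at most 5 can be filled.
An assignment achieving 5: Mon afternoon→Rivera+Ibarra, Mon evening→Santos, Tue morning→Yoon, Tue evening→Ibarra.
Loads: Rivera 1/1, Ibarra 2/2, Yoon 1/1, Santos 1/1.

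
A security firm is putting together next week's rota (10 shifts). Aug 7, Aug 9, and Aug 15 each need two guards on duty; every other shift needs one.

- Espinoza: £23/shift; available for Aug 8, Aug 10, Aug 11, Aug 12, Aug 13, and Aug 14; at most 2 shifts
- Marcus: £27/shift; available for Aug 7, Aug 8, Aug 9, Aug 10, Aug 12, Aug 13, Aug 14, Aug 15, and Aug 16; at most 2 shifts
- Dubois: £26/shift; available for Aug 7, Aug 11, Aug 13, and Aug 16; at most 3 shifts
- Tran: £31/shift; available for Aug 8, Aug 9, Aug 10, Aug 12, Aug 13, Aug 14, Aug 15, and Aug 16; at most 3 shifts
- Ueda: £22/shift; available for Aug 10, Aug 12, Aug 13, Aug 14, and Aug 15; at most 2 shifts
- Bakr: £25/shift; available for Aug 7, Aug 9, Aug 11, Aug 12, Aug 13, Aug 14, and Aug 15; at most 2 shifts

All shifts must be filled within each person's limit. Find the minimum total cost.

£334

Picking the cheapest available guard for each shift independently would cost £310, but that ignores the shift limits.
An optimal schedule: Aug 7→Bakr+Dubois, Aug 8→Espinoza, Aug 9→Bakr+Marcus, Aug 10→Ueda, Aug 11→Espinoza, Aug 12→Ueda, Aug 13→Dubois, Aug 14→Tran, Aug 15→Marcus+Tran, Aug 16→Dubois.
Total: 25 + 26 + 23 + 25 + 27 + 22 + 23 + 22 + 26 + 31 + 27 + 31 + 26 = £334.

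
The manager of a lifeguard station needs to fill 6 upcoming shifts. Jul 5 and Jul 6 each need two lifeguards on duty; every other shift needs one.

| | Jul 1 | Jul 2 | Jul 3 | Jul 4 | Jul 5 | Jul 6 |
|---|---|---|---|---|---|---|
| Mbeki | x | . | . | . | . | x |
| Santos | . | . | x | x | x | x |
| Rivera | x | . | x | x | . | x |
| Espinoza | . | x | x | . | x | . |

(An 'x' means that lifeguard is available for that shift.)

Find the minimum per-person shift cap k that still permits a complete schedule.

2

With 4 lifeguards and 8 worker-slots to fill, someone must work at least ⌈8/4⌉ = 2 shifts, so k ≥ 2.
k = 2 works: Jul 1→Mbeki, Jul 2→Espinoza, Jul 3→Rivera, Jul 4→Santos, Jul 5→Santos+Espinoza, Jul 6→Mbeki+Rivera.
Loads: Mbeki 2, Santos 2, Rivera 2, Espinoza 2 — all ≤ 2.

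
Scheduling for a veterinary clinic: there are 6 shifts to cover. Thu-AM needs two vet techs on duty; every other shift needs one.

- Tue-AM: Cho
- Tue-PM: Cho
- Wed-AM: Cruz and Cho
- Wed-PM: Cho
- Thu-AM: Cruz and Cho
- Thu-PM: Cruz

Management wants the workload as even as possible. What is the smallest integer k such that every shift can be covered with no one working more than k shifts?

4

With 2 vet techs and 7 worker-slots to fill, someone must work at least ⌈7/2⌉ = 4 shifts, so k ≥ 4.
k = 4 works: Tue-AM→Cho, Tue-PM→Cho, Wed-AM→Cruz, Wed-PM→Cho, Thu-AM→Cruz+Cho, Thu-PM→Cruz.
Loads: Cruz 3, Cho 4 — all ≤ 4.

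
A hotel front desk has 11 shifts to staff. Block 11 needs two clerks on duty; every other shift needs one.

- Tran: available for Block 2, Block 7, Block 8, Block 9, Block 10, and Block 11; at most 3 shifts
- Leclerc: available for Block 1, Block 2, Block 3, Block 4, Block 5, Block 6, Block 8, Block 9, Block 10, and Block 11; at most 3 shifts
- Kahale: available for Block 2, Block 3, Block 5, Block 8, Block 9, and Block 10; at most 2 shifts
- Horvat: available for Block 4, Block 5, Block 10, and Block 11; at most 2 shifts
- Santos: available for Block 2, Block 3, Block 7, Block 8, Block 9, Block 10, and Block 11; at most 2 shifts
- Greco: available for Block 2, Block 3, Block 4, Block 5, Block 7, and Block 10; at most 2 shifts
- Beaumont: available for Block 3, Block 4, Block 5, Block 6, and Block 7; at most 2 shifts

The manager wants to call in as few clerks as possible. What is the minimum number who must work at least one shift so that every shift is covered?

12 slots to fill and no one can take more than 3, so at least ⌈12/3⌉ = 4 clerks are needed.
Any 4 clerks together have capacity at most 3+3+2+2 = 10 < 12 slots, so 4 can never suffice.
Tran, Leclerc, Kahale, Horvat, and Santos alone can cover everything: Block 1→Leclerc, Block 2→Tran, Block 3→Kahale, Block 4→Leclerc, Block 5→Kahale, Block 6→Leclerc, Block 7→Tran, Block 8→Tran, Block 9→Santos, Block 10→Horvat, Block 11→Horvat+Santos.

5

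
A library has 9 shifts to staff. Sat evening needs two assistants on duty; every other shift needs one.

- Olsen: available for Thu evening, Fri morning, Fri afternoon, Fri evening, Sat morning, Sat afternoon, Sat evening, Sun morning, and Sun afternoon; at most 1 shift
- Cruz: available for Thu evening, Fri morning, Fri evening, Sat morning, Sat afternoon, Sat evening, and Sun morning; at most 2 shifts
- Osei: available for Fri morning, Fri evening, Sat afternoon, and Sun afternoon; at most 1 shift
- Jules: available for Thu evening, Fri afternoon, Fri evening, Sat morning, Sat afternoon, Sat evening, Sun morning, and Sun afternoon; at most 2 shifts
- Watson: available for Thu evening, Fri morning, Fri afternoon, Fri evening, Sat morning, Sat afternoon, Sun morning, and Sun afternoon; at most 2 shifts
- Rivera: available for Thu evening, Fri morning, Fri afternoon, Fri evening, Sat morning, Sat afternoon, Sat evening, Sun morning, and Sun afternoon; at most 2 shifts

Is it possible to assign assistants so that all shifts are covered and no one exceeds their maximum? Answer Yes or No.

Yes

One valid schedule: Thu evening→Cruz, Fri morning→Cruz, Fri afternoon→Olsen, Fri evening→Watson, Sat morning→Jules, Sat afternoon→Rivera, Sat evening→Jules+Rivera, Sun morning→Watson, Sun afternoon→Osei.
Loads: Olsen 1/1, Cruz 2/2, Osei 1/1, Jules 2/2, Watson 2/2, Rivera 2/2 — all within limits.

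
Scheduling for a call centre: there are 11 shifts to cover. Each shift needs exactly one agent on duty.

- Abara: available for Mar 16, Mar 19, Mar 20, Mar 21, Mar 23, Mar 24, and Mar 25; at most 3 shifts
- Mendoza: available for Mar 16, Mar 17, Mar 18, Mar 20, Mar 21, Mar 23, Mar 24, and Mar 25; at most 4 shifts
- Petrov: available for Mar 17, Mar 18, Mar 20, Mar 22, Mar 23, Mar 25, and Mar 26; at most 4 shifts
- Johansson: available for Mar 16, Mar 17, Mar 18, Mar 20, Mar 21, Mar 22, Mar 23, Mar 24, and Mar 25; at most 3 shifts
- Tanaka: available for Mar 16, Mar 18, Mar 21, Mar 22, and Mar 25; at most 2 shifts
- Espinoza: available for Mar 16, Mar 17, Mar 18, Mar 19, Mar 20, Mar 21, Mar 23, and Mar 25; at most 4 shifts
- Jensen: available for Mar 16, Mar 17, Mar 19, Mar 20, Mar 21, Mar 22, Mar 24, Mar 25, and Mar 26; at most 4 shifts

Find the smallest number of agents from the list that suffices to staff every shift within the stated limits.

3

11 slots to fill and no one can take more than 4, so at least ⌈11/4⌉ = 3 agents are needed.
Abara, Mendoza, and Petrov alone can cover everything: Mar 16→Abara, Mar 17→Mendoza, Mar 18→Mendoza, Mar 19→Abara, Mar 20→Mendoza, Mar 21→Abara, Mar 22→Petrov, Mar 23→Petrov, Mar 24→Mendoza, Mar 25→Petrov, Mar 26→Petrov.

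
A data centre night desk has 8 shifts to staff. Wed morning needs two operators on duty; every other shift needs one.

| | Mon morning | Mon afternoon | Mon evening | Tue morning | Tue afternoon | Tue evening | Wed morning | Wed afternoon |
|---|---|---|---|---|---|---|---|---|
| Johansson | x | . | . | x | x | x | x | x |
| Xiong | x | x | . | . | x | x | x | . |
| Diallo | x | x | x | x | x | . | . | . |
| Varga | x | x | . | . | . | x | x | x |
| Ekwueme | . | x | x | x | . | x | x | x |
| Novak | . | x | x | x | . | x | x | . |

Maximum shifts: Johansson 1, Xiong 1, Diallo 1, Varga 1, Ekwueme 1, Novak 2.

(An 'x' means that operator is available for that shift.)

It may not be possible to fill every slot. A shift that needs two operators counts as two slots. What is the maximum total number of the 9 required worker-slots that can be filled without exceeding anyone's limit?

Total capacity across all operators is 1+1+1+1+1+2 = 7, and 9 slots are needed, so at most 7 can be filled.
An assignment achieving 7: Mon morning→Xiong, Mon afternoon→Novak, Mon evening→Diallo, Tue morning→Ekwueme, Tue afternoon→Johansson, Tue evening→Novak, Wed afternoon→Varga.
Loads: Johansson 1/1, Xiong 1/1, Diallo 1/1, Varga 1/1, Ekwueme 1/1, Novak 2/2.

7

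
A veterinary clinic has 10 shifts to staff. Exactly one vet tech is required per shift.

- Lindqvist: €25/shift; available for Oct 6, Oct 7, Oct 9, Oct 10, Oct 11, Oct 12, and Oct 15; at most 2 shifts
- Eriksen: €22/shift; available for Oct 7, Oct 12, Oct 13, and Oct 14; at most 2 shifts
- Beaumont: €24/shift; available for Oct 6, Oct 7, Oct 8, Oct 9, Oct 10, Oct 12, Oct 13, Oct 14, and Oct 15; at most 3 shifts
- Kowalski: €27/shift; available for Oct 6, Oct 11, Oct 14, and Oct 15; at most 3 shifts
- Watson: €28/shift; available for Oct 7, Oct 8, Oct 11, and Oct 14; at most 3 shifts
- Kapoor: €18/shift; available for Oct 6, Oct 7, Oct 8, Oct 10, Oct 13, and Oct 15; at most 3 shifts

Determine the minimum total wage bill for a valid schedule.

€220

Picking the cheapest available vet tech for each shift independently would cost €201, but that ignores the shift limits.
An optimal schedule: Oct 6→Beaumont, Oct 7→Lindqvist, Oct 8→Kapoor, Oct 9→Beaumont, Oct 10→Kapoor, Oct 11→Lindqvist, Oct 12→Eriksen, Oct 13→Kapoor, Oct 14→Eriksen, Oct 15→Beaumont.
Total: 24 + 25 + 18 + 24 + 18 + 25 + 22 + 18 + 22 + 24 = €220.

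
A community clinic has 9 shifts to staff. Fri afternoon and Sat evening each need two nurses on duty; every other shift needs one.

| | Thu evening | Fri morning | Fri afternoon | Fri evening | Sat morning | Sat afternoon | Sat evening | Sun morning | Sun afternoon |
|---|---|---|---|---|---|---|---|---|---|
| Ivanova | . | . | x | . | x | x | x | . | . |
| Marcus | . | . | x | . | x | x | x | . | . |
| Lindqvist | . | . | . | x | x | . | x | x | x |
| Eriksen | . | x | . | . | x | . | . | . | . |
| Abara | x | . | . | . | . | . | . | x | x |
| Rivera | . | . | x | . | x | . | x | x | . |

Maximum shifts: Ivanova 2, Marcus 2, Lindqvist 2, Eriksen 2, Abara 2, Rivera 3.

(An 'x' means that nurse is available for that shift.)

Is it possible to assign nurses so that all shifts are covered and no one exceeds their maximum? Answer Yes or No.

Yes

Thu evening can only be covered by Abara, so that assignment is forced.
Fri morning can only be covered by Eriksen, so that assignment is forced.
Fri evening can only be covered by Lindqvist, so that assignment is forced.
One valid schedule: Thu evening→Abara, Fri morning→Eriksen, Fri afternoon→Ivanova+Marcus, Fri evening→Lindqvist, Sat morning→Eriksen, Sat afternoon→Ivanova, Sat evening→Marcus+Rivera, Sun morning→Abara, Sun afternoon→Lindqvist.
Loads: Ivanova 2/2, Marcus 2/2, Lindqvist 2/2, Eriksen 2/2, Abara 2/2, Rivera 1/3 — all within limits.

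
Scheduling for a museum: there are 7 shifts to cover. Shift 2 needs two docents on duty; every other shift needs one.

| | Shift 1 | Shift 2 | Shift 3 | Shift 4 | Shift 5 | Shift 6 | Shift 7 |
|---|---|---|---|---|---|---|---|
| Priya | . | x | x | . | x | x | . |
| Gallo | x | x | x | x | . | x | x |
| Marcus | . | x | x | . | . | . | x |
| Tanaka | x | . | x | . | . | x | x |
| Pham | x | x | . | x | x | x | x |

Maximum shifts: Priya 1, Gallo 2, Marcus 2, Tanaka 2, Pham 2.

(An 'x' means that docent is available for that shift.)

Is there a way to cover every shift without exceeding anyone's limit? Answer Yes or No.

Yes

One valid schedule: Shift 1→Gallo, Shift 2→Marcus+Pham, Shift 3→Marcus, Shift 4→Gallo, Shift 5→Priya, Shift 6→Tanaka, Shift 7→Tanaka.
Loads: Priya 1/1, Gallo 2/2, Marcus 2/2, Tanaka 2/2, Pham 1/2 — all within limits.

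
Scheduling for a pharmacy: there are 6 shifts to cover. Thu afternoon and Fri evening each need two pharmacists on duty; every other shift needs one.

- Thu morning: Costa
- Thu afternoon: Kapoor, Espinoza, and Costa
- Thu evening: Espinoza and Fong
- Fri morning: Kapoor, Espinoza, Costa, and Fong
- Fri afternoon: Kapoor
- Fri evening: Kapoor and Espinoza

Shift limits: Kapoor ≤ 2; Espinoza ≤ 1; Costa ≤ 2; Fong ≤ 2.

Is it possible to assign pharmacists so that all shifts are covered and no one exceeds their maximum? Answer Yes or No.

No

Shifts {Thu afternoon, Fri afternoon, Fri evening} need 5 worker-slots in total, but the pharmacists available for any of those shifts (Kapoor, Espinoza, and Costa) can supply at most 4 among them. So no valid schedule exists.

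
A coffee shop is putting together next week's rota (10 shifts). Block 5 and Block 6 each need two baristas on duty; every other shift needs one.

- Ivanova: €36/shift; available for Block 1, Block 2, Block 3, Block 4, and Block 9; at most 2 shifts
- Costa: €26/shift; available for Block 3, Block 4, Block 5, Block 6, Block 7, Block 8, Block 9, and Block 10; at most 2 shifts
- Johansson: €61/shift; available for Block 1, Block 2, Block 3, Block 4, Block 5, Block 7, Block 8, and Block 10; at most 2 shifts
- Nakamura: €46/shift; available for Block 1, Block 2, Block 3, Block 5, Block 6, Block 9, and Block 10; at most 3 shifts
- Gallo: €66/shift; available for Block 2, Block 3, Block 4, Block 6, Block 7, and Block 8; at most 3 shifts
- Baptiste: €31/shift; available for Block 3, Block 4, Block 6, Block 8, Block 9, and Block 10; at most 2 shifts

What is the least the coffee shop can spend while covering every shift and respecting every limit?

€512

Picking the cheapest available barista for each shift independently would cost €357, but that ignores the shift limits.
An optimal schedule: Block 1→Ivanova, Block 2→Ivanova, Block 3→Johansson, Block 4→Johansson, Block 5→Costa+Nakamura, Block 6→Nakamura+Gallo, Block 7→Costa, Block 8→Baptiste, Block 9→Baptiste, Block 10→Nakamura.
Total: 36 + 36 + 61 + 61 + 26 + 46 + 46 + 66 + 26 + 31 + 31 + 46 = €512.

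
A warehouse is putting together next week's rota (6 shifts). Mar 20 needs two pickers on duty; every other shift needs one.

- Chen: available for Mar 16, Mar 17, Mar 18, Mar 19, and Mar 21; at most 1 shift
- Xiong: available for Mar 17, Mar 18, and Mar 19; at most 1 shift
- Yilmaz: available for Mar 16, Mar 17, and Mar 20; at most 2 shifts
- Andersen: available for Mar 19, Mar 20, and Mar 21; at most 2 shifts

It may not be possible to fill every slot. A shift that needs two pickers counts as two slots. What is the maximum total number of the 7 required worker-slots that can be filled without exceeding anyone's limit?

6

Total capacity across all pickers is 1+1+2+2 = 6, and 7 slots are needed, so at most 6 can be filled.
An assignment achieving 6: Mar 16→Chen, Mar 17→Yilmaz, Mar 18→Xiong, Mar 20→Yilmaz+Andersen, Mar 21→Andersen.
Loads: Chen 1/1, Xiong 1/1, Yilmaz 2/2, Andersen 2/2.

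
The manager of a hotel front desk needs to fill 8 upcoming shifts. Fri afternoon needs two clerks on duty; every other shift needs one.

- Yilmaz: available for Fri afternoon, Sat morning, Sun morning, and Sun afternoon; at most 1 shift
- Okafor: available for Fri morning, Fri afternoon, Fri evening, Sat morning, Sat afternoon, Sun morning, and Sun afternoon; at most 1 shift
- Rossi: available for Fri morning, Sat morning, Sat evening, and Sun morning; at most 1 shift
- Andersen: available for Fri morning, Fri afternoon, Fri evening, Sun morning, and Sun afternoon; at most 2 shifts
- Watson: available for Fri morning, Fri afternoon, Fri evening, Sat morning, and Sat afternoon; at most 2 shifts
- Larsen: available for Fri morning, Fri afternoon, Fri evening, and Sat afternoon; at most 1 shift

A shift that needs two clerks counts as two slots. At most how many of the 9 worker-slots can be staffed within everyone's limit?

Total capacity across all clerks is 1+1+1+2+2+1 = 8, and 9 slots are needed, so at most 8 can be filled.
An assignment achieving 8: Fri morning→Watson, Fri afternoon→Larsen, Fri evening→Andersen, Sat morning→Watson, Sat afternoon→Okafor, Sat evening→Rossi, Sun morning→Andersen, Sun afternoon→Yilmaz.
Loads: Yilmaz 1/1, Okafor 1/1, Rossi 1/1, Andersen 2/2, Watson 2/2, Larsen 1/1.

8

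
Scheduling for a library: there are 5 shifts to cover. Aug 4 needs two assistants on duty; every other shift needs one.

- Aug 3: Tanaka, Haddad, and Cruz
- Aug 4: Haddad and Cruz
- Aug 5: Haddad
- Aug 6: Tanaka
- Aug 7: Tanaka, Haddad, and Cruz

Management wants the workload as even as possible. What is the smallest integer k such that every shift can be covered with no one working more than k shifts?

2

With 3 assistants and 6 worker-slots to fill, someone must work at least ⌈6/3⌉ = 2 shifts, so k ≥ 2.
k = 2 works: Aug 3→Tanaka, Aug 4→Haddad+Cruz, Aug 5→Haddad, Aug 6→Tanaka, Aug 7→Cruz.
Loads: Tanaka 2, Haddad 2, Cruz 2 — all ≤ 2.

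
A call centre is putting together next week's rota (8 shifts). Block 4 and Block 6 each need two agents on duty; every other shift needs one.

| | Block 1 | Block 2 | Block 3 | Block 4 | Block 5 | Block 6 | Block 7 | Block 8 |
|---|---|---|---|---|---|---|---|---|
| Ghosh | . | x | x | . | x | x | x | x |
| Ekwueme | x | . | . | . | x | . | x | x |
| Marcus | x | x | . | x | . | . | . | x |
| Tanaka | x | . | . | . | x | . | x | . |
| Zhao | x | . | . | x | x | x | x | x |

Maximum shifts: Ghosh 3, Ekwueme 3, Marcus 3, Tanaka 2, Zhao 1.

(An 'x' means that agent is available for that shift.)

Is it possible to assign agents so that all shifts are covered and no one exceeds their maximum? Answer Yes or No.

Total capacity is 12 and 10 slots are needed, so capacity alone doesn't rule it out.
Shifts {Block 4, Block 6} need 4 worker-slots in total, but the agents available for any of those shifts (Ghosh, Marcus, and Zhao) can supply at most 3 among them. So no valid schedule exists.

No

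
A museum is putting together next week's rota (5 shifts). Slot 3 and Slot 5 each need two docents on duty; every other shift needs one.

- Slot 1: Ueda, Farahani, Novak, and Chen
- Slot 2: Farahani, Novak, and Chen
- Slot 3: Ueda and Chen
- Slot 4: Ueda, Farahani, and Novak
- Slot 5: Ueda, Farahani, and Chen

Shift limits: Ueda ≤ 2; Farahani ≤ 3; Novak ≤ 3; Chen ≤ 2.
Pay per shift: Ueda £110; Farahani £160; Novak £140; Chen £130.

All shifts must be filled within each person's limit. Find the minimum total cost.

£900

Slot 3 can only be covered by Ueda and Chen, so that assignment is forced.
Picking the cheapest available docent for each shift independently would cost £830, but that ignores the shift limits.
An optimal schedule: Slot 1→Novak, Slot 2→Novak, Slot 3→Ueda+Chen, Slot 4→Novak, Slot 5→Ueda+Chen.
Total: 140 + 140 + 110 + 130 + 140 + 110 + 130 = £900.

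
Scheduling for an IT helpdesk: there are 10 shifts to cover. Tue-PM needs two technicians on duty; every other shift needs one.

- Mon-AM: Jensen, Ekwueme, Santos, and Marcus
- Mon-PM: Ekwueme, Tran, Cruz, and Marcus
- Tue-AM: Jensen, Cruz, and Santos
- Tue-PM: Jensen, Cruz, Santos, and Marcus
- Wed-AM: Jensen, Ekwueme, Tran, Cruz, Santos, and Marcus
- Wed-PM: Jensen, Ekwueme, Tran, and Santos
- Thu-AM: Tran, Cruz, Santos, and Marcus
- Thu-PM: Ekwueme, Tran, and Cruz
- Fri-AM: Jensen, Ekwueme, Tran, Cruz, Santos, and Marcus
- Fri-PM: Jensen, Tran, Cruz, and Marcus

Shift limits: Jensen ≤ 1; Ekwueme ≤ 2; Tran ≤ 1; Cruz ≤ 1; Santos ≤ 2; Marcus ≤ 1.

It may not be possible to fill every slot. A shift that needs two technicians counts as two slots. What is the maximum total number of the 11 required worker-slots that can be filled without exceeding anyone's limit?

8

Total capacity across all technicians is 1+2+1+1+2+1 = 8, and 11 slots are needed, so at most 8 can be filled.
An assignment achieving 8: Mon-AM→Ekwueme, Mon-PM→Tran, Tue-AM→Jensen, Tue-PM→Cruz+Santos, Wed-PM→Santos, Thu-AM→Marcus, Thu-PM→Ekwueme.
Loads: Jensen 1/1, Ekwueme 2/2, Tran 1/1, Cruz 1/1, Santos 2/2, Marcus 1/1.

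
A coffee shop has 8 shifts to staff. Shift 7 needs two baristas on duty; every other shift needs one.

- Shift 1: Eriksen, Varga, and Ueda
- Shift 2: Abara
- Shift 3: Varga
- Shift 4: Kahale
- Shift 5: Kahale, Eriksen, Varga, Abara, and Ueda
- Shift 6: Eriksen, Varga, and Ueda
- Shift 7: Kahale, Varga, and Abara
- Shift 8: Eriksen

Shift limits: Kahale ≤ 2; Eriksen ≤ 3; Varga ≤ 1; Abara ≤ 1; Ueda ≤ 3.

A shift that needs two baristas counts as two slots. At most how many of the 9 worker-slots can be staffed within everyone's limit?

Total capacity across all baristas is 2+3+1+1+3 = 10, and 9 slots are needed, so at most 9 can be filled.
Shifts {Shift 2, Shift 3, Shift 7} need 4 slots but only Kahale, Varga, and Abara are available for them, supplying at most 3 — so at least 1 slot must go unfilled.
An assignment achieving 8: Shift 1→Eriksen, Shift 2→Abara, Shift 3→Varga, Shift 4→Kahale, Shift 5→Ueda, Shift 6→Eriksen, Shift 7→Kahale, Shift 8→Eriksen.
Loads: Kahale 2/2, Eriksen 3/3, Varga 1/1, Abara 1/1, Ueda 1/3.

8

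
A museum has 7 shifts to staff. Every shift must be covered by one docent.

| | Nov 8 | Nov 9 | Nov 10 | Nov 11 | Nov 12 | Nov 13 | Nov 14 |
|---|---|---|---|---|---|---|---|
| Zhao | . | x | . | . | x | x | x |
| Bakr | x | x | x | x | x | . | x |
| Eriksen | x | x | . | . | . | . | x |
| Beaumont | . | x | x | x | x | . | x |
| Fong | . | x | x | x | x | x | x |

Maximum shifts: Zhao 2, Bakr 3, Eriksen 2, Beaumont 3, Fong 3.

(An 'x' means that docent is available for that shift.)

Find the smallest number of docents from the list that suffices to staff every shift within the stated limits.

7 slots to fill and no one can take more than 3, so at least ⌈7/3⌉ = 3 docents are needed.
Zhao, Bakr, and Eriksen alone can cover everything: Nov 8→Bakr, Nov 9→Eriksen, Nov 10→Bakr, Nov 11→Bakr, Nov 12→Zhao, Nov 13→Zhao, Nov 14→Eriksen.

3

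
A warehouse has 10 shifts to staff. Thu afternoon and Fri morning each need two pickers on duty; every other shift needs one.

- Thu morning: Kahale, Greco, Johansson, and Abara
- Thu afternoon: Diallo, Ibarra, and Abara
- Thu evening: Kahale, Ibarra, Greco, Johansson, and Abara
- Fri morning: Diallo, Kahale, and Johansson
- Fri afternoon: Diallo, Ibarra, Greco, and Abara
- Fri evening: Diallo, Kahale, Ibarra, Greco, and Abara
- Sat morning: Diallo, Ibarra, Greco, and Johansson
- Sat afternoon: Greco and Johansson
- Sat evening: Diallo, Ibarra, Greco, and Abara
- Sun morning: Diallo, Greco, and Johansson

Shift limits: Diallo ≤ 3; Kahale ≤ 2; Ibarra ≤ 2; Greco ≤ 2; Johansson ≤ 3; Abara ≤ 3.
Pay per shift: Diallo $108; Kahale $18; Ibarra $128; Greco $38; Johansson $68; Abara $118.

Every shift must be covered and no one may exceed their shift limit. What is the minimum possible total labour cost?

$876

Picking the cheapest available picker for each shift independently would cost $556, but that ignores the shift limits.
An optimal schedule: Thu morning→Kahale, Thu afternoon→Diallo+Abara, Thu evening→Johansson, Fri morning→Kahale+Johansson, Fri afternoon→Diallo, Fri evening→Abara, Sat morning→Johansson, Sat afternoon→Greco, Sat evening→Diallo, Sun morning→Greco.
Total: 18 + 108 + 118 + 68 + 18 + 68 + 108 + 118 + 68 + 38 + 108 + 38 = $876.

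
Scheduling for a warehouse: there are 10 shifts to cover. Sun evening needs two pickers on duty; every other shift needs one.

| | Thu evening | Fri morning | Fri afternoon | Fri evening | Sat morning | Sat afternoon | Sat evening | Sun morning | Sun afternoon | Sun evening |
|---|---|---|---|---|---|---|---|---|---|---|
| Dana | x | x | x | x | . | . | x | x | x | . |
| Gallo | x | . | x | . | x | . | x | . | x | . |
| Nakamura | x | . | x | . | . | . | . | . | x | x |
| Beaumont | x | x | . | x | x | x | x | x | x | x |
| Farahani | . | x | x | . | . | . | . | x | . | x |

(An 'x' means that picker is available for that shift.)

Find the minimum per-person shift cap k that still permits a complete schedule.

With 5 pickers and 11 worker-slots to fill, someone must work at least ⌈11/5⌉ = 3 shifts, so k ≥ 3.
k = 3 works: Thu evening→Gallo, Fri morning→Dana, Fri afternoon→Gallo, Fri evening→Dana, Sat morning→Gallo, Sat afternoon→Beaumont, Sat evening→Dana, Sun morning→Beaumont, Sun afternoon→Nakamura, Sun evening→Nakamura+Beaumont.
Loads: Dana 3, Gallo 3, Nakamura 2, Beaumont 3, Farahani 0 — all ≤ 3.

3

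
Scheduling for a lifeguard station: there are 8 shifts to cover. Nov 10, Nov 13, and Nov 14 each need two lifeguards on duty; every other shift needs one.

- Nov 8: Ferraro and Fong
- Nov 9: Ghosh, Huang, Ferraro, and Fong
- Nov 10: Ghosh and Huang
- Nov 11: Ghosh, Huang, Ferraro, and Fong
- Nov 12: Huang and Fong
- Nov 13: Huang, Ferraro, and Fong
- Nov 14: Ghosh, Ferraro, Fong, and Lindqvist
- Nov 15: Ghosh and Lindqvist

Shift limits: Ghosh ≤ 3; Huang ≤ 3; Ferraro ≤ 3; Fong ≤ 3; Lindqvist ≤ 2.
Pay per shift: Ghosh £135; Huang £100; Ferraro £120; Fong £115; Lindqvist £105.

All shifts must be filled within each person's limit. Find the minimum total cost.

Nov 10 can only be covered by Ghosh and Huang, so that assignment is forced.
Picking the cheapest available lifeguard for each shift independently would cost £1190, but that ignores the shift limits.
An optimal schedule: Nov 8→Fong, Nov 9→Fong, Nov 10→Huang+Ghosh, Nov 11→Ferraro, Nov 12→Huang, Nov 13→Huang+Fong, Nov 14→Lindqvist+Ferraro, Nov 15→Lindqvist.
Total: 115 + 115 + 100 + 135 + 120 + 100 + 100 + 115 + 105 + 120 + 105 = £1230.

£1230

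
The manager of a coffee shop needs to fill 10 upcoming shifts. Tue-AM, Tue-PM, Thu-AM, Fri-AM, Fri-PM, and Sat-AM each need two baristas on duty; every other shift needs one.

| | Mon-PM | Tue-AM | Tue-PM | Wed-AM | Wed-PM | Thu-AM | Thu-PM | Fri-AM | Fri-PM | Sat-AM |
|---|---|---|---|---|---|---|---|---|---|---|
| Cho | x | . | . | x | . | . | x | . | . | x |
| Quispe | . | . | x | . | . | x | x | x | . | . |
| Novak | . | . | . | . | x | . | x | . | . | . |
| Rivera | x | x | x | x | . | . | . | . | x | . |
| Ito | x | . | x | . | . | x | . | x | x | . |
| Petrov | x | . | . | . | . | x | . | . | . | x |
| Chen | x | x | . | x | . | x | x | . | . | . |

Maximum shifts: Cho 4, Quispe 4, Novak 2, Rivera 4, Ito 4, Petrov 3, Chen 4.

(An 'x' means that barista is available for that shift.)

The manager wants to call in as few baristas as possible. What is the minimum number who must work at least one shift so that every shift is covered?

16 slots to fill and no one can take more than 4, so at least ⌈16/4⌉ = 4 baristas are needed.
Shifts {Tue-AM, Wed-PM, Fri-AM, Sat-AM} need 7 slots, but among the baristas available for them (Cho, Quispe, Novak, Rivera, Ito, Petrov, and Chen) any 6 together supply at most 6. So 6 baristas are not enough.
Cho, Quispe, Novak, Rivera, Ito, Petrov, and Chen alone can cover everything: Mon-PM→Cho, Tue-AM→Rivera+Chen, Tue-PM→Quispe+Rivera, Wed-AM→Cho, Wed-PM→Novak, Thu-AM→Quispe+Ito, Thu-PM→Cho, Fri-AM→Quispe+Ito, Fri-PM→Rivera+Ito, Sat-AM→Cho+Petrov.

7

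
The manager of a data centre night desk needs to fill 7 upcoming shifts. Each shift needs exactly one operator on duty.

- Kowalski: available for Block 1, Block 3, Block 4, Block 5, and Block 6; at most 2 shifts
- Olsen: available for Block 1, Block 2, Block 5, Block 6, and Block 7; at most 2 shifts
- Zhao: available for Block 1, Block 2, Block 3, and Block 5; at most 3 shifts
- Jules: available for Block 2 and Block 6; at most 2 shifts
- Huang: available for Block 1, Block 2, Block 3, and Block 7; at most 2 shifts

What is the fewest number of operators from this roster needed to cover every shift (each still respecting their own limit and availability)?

7 slots to fill and no one can take more than 3, so at least ⌈7/3⌉ = 3 operators are needed.
Kowalski, Olsen, and Zhao alone can cover everything: Block 1→Zhao, Block 2→Olsen, Block 3→Zhao, Block 4→Kowalski, Block 5→Zhao, Block 6→Kowalski, Block 7→Olsen.

3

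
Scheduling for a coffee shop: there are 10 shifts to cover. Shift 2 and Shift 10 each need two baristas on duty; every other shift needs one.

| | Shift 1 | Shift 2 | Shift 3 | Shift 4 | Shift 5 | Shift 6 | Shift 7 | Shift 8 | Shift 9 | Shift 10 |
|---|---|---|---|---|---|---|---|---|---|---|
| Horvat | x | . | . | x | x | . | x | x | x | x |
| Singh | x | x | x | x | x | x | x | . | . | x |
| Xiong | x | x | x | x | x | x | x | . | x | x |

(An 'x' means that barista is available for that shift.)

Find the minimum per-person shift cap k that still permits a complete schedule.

4

With 3 baristas and 12 worker-slots to fill, someone must work at least ⌈12/3⌉ = 4 shifts, so k ≥ 4.
k = 4 works: Shift 1→Horvat, Shift 2→Singh+Xiong, Shift 3→Singh, Shift 4→Horvat, Shift 5→Xiong, Shift 6→Singh, Shift 7→Xiong, Shift 8→Horvat, Shift 9→Horvat, Shift 10→Singh+Xiong.
Loads: Horvat 4, Singh 4, Xiong 4 — all ≤ 4.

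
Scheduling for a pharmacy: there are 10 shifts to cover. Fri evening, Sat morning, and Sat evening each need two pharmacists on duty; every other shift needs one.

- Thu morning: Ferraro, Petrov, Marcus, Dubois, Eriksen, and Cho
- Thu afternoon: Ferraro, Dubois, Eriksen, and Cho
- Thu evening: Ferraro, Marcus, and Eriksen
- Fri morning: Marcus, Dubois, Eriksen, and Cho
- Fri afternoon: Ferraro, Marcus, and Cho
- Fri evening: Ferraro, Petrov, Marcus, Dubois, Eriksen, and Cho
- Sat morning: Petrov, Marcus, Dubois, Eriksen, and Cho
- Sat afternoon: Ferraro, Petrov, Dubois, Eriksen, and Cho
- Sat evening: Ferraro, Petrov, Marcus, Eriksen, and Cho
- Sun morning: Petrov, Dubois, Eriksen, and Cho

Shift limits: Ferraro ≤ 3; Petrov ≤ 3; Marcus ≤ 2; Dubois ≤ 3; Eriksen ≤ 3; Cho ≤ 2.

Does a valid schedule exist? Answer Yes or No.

One valid schedule: Thu morning→Petrov, Thu afternoon→Ferraro, Thu evening→Ferraro, Fri morning→Marcus, Fri afternoon→Ferraro, Fri evening→Dubois+Eriksen, Sat morning→Marcus+Dubois, Sat afternoon→Petrov, Sat evening→Eriksen+Cho, Sun morning→Petrov.
Loads: Ferraro 3/3, Petrov 3/3, Marcus 2/2, Dubois 2/3, Eriksen 2/3, Cho 1/2 — all within limits.

Yes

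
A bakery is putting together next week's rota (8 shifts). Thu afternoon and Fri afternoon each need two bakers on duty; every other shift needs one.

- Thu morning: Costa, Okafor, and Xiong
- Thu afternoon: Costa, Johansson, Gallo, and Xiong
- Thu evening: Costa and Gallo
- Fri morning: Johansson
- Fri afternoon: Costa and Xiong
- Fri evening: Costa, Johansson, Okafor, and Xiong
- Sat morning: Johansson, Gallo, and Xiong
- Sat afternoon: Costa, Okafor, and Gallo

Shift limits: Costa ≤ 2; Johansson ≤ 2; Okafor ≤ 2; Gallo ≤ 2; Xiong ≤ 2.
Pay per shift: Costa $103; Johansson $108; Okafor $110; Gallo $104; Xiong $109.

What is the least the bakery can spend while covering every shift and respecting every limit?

$1068

Fri morning can only be covered by Johansson, so that assignment is forced.
Fri afternoon can only be covered by Costa and Xiong, so that assignment is forced.
Picking the cheapest available baker for each shift independently would cost $1043, but that ignores the shift limits.
An optimal schedule: Thu morning→Okafor, Thu afternoon→Gallo+Xiong, Thu evening→Costa, Fri morning→Johansson, Fri afternoon→Costa+Xiong, Fri evening→Okafor, Sat morning→Johansson, Sat afternoon→Gallo.
Total: 110 + 104 + 109 + 103 + 108 + 103 + 109 + 110 + 108 + 104 = $1068.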